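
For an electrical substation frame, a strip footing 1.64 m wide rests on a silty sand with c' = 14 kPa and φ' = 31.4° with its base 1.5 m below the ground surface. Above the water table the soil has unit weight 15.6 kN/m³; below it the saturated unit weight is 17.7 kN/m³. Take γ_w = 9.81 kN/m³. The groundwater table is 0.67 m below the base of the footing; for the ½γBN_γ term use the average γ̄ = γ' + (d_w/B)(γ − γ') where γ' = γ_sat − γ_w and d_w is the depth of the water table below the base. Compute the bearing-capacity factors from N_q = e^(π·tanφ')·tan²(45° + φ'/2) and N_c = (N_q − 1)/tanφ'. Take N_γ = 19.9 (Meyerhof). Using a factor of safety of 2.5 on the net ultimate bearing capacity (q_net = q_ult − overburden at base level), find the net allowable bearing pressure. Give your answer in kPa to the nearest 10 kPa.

q_all(net) ≈ 450 kPa

N_q = e^(π·tan31.4°)·tan²(60.7°) = 21.61; N_c = (N_q − 1)/tanφ' = 33.76.
q = γ·D_f = 15.6 × 1.5 = 23.4 kPa.
γ' = 7.89 kN/m³; averaging over the depth B below the base, γ̄ = γ' + (d_w/B)(γ − γ') = 11.04 kN/m³.
c·N_c = 14 × 33.762 = 472.67 kPa
q·N_q = 23.4 × 21.608 = 505.64 kPa
0.5·γ·B·N_γ = 0.5 × 11.04 × 1.64 × 19.9 = 180.15 kPa
q_ult = 472.67 + 505.64 + 180.15 = 1158.5 kPa.
q_net = 1158.5 − 23.4 = 1135.1 kPa.
q_all(net) = 1135.1 / 2.5 = 454.02 kPa.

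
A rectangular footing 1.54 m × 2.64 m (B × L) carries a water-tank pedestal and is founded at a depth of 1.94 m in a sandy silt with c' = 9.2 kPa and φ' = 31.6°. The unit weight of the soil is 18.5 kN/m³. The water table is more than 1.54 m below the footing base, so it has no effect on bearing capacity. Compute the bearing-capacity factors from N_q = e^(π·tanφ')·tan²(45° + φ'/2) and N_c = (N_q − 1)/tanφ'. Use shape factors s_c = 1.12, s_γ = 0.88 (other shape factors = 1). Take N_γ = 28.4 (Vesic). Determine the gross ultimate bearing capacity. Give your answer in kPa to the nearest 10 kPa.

q_ult ≈ 1500 kPa

tan31.6° = 0.6152, so N_q = e^(π×0.6152)·tan²(60.8°) = 6.908 × 3.202 = 22.12.
N_c = (22.12 − 1)/tan31.6° = 34.33.
q = γ·D_f = 18.5 × 1.94 = 35.89 kPa.
c·N_c·s_c = 9.2 × 34.326 × 1.12 = 353.69 kPa
q·N_q = 35.89 × 22.117 = 793.79 kPa
0.5·γ·B·N_γ·s_γ = 0.5 × 18.5 × 1.54 × 28.4 × 0.88 = 356.01 kPa
q_ult = 353.69 + 793.79 + 356.01 = 1503.5 kPa.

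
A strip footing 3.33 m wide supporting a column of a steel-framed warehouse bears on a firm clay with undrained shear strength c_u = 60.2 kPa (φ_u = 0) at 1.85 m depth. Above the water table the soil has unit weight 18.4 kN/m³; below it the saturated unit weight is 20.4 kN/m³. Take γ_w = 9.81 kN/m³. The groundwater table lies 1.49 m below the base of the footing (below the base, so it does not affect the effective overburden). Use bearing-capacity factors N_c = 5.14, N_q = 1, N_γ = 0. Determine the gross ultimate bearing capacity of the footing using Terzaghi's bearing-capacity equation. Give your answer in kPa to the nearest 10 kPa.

Overburden at base level: q = 18.4 × 1.85 = 34.04 kPa.
Cohesion term c·N_c = 60.2 × 5.14 = 309.43 kPa; surcharge term q·N_q = 34.04 × 1 = 34.04 kPa.
q_ult = 309.43 + 34.04 = 343.47 kPa.

q_ult ≈ 340 kPa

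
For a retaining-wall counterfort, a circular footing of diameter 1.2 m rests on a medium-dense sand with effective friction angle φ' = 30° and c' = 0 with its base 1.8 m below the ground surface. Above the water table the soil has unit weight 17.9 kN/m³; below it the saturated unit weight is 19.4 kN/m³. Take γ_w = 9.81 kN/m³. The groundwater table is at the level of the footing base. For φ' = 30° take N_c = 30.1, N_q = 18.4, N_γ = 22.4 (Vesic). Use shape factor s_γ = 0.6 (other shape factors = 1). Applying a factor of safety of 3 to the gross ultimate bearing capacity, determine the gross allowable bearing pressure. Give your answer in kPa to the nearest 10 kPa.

Effective surcharge at the founding depth q = γ·D_f = 17.9 × 1.8 = 32.22 kPa.
The water table coincides with the base, so in the self-weight term γ → γ' = 9.59 kN/m³.
q_ult = q·N_q + 0.5·γ·B·N_γ·s_γ
     = 32.22 × 18.4 + 0.5 × 9.59 × 1.2 × 22.4 × 0.6
     = 592.85 + 77.334 = 670.18 kPa.
q_all = q_ult / FS = 670.18 / 3 = 223.39 kPa.

q_all ≈ 220 kPa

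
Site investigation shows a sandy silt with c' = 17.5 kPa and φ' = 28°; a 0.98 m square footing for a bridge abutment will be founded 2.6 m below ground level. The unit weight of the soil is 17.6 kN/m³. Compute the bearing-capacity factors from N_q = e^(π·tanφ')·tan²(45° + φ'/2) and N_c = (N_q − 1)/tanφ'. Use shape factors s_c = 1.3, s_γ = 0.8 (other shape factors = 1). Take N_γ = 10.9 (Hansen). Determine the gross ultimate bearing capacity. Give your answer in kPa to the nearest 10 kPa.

q_ult ≈ 1340 kPa

tan28° = 0.5317, so N_q = e^(π×0.5317)·tan²(59°) = 5.314 × 2.77 = 14.72.
N_c = (14.72 − 1)/tan28° = 25.8.
Effective surcharge at the founding depth q = γ·D_f = 17.6 × 2.6 = 45.76 kPa.
q_ult = c·N_c·s_c + q·N_q + 0.5·γ·B·N_γ·s_γ
     = 17.5 × 25.803 × 1.3 + 45.76 × 14.72 + 0.5 × 17.6 × 0.98 × 10.9 × 0.8
     = 587.03 + 673.58 + 75.201 = 1335.8 kPa.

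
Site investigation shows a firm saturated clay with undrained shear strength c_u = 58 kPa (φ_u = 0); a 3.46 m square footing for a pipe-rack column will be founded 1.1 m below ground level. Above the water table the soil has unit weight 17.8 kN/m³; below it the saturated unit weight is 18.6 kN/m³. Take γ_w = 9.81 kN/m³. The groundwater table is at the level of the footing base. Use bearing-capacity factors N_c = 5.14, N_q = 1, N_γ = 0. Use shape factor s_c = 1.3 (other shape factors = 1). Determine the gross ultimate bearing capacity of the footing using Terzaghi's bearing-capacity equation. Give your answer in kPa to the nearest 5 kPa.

q = γ·D_f = 17.8 × 1.1 = 19.58 kPa.
c·N_c·s_c = 58 × 5.14 × 1.3 = 387.56 kPa
q·N_q = 19.58 × 1 = 19.58 kPa
q_ult = 387.56 + 19.58 = 407.14 kPa.

q_ult ≈ 405 kPa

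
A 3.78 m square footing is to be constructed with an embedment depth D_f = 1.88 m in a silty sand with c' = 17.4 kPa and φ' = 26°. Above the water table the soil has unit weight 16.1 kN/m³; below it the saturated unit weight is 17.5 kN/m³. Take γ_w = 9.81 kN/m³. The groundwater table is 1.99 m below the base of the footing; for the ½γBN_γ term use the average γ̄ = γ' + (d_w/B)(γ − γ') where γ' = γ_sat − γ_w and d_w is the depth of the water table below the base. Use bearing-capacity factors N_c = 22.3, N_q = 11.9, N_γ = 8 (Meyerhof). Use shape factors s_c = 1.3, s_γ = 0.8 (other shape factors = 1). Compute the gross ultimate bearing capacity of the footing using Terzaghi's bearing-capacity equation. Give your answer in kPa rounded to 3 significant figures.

q_ult ≈ 1010 kPa

Overburden at base level: q = 16.1 × 1.88 = 30.268 kPa.
The water table is 1.99 m below the base (< B = 3.78 m), so the ½γBN_γ term uses γ̄ = γ' + (d_w/B)(γ − γ') = 7.69 + (1.99/3.78)(16.1 − 7.69) = 12.117 kN/m³.
Cohesion term c·N_c·s_c = 17.4 × 22.3 × 1.3 = 504.43 kPa; surcharge term q·N_q = 30.268 × 11.9 = 360.19 kPa; self-weight term 0.5·γ·B·N_γ·s_γ = 0.5 × 12.117 × 3.78 × 8 × 0.8 = 146.57 kPa.
q_ult = 504.43 + 360.19 + 146.57 = 1011.2 kPa.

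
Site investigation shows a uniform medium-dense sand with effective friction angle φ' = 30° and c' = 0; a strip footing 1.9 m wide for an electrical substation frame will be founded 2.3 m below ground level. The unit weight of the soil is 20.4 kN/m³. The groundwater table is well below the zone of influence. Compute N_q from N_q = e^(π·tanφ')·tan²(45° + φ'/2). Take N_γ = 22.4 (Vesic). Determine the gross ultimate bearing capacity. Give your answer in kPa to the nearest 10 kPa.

q_ult ≈ 1300 kPa

tan30° = 0.5774, so N_q = e^(π×0.5774)·tan²(60°) = 6.134 × 3.0 = 18.4.
q = γ·D_f = 20.4 × 2.3 = 46.92 kPa.
q·N_q = 46.92 × 18.401 = 863.38 kPa
0.5·γ·B·N_γ = 0.5 × 20.4 × 1.9 × 22.4 = 434.11 kPa
q_ult = 863.38 + 434.11 = 1297.5 kPa.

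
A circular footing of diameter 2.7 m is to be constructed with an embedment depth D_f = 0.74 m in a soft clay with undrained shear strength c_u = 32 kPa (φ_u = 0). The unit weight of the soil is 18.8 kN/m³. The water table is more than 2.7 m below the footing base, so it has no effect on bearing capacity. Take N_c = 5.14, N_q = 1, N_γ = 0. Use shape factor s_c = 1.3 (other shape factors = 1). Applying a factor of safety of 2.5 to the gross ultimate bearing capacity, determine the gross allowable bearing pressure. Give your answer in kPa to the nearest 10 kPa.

Overburden at base level: q = 18.8 × 0.74 = 13.912 kPa.
Cohesion term c·N_c·s_c = 32 × 5.14 × 1.3 = 213.82 kPa; surcharge term q·N_q = 13.912 × 1 = 13.912 kPa.
q_ult = 213.82 + 13.912 = 227.74 kPa.
q_all = q_ult / FS = 227.74 / 2.5 = 91.094 kPa.

q_all ≈ 90 kPa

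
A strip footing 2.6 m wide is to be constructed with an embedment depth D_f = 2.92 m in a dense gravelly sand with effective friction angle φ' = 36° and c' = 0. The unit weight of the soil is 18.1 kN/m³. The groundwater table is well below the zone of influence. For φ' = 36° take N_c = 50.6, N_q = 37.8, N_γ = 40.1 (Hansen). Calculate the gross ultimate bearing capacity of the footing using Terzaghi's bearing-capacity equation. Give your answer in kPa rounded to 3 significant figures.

q_ult ≈ 2940 kPa

q = γ·D_f = 18.1 × 2.92 = 52.852 kPa.
q·N_q = 52.852 × 37.8 = 1997.8 kPa
0.5·γ·B·N_γ = 0.5 × 18.1 × 2.6 × 40.1 = 943.55 kPa
q_ult = 1997.8 + 943.55 = 2941.4 kPa.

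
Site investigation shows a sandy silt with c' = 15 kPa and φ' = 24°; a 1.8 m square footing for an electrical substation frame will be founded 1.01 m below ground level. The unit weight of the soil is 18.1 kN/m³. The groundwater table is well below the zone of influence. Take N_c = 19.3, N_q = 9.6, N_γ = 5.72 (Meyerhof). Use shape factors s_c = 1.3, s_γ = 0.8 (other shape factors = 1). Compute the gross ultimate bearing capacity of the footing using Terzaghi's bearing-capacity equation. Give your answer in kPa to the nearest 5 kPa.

q = γ·D_f = 18.1 × 1.01 = 18.281 kPa.
c·N_c·s_c = 15 × 19.3 × 1.3 = 376.35 kPa
q·N_q = 18.281 × 9.6 = 175.5 kPa
0.5·γ·B·N_γ·s_γ = 0.5 × 18.1 × 1.8 × 5.72 × 0.8 = 74.543 kPa
q_ult = 376.35 + 175.5 + 74.543 = 626.39 kPa.

q_ult ≈ 625 kPa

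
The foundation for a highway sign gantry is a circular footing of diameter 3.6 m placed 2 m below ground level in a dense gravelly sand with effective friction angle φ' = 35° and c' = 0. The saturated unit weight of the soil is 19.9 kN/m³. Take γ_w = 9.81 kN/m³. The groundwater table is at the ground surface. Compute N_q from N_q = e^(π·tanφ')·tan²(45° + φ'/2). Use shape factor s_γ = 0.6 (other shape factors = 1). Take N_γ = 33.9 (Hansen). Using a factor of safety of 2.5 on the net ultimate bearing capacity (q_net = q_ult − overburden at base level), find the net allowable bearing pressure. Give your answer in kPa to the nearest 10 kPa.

q_all(net) ≈ 410 kPa

N_q = e^(π·tan35°)·tan²(62.5°) = 33.3.
With the water table at the surface the whole profile is submerged: γ' = 19.9 − 9.81 = 10.09 kN/m³, so q = γ'·D_f = 20.18 kPa; the same γ' applies in the ½γBN_γ term.
q_ult = q·N_q + 0.5·γ·B·N_γ·s_γ
     = 20.18 × 33.296 + 0.5 × 10.09 × 3.6 × 33.9 × 0.6
     = 671.92 + 369.42 = 1041.3 kPa.
q_net = 1041.3 − 20.18 = 1021.2 kPa.
q_all(net) = 1021.2 / 2.5 = 408.46 kPa.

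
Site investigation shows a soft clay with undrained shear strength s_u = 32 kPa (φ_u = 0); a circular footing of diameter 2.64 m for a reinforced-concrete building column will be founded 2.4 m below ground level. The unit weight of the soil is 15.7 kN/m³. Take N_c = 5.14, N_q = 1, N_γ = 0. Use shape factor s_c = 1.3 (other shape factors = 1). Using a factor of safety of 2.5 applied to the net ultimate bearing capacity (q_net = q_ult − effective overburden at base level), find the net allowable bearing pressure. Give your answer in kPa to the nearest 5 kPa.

q_all(net) ≈ 85 kPa

Overburden at base level: q = 15.7 × 2.4 = 37.68 kPa.
Cohesion term c·N_c·s_c = 32 × 5.14 × 1.3 = 213.82 kPa; surcharge term q·N_q = 37.68 × 1 = 37.68 kPa.
q_ult = 213.82 + 37.68 = 251.5 kPa.
Net ultimate: q_net = 251.5 − 37.68 = 213.82 kPa.
q_all(net) = 213.82 / 2.5 = 85.53 kPa.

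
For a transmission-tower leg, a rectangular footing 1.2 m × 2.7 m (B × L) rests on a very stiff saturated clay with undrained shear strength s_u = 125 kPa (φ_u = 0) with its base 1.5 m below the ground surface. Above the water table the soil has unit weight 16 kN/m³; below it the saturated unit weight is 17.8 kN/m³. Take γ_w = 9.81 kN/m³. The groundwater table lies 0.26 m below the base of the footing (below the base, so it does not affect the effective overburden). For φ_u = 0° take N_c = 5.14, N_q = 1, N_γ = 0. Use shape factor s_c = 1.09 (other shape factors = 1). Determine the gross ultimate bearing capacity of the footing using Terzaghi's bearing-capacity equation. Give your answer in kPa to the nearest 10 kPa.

q = γ·D_f = 16 × 1.5 = 24 kPa.
c·N_c·s_c = 125 × 5.14 × 1.09 = 700.33 kPa
q·N_q = 24 × 1 = 24 kPa
q_ult = 700.33 + 24 = 724.33 kPa.

q_ult ≈ 720 kPa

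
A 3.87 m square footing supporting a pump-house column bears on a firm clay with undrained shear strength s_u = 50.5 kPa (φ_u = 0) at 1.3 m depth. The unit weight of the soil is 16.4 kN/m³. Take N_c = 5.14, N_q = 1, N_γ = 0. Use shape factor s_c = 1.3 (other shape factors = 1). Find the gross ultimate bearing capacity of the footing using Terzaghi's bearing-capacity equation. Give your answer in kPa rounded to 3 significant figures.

q_ult ≈ 359 kPa

Overburden at base level: q = 16.4 × 1.3 = 21.32 kPa.
Cohesion term c·N_c·s_c = 50.5 × 5.14 × 1.3 = 337.44 kPa; surcharge term q·N_q = 21.32 × 1 = 21.32 kPa.
q_ult = 337.44 + 21.32 = 358.76 kPa.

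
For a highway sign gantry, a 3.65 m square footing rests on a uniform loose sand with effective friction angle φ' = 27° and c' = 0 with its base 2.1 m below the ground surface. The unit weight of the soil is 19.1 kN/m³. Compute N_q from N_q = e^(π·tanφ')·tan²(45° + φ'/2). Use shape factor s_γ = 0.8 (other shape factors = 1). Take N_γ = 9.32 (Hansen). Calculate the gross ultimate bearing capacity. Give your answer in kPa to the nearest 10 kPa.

tan27° = 0.5095, so N_q = e^(π×0.5095)·tan²(58.5°) = 4.957 × 2.663 = 13.2.
q = γ·D_f = 19.1 × 2.1 = 40.11 kPa.
q·N_q = 40.11 × 13.199 = 529.42 kPa
0.5·γ·B·N_γ·s_γ = 0.5 × 19.1 × 3.65 × 9.32 × 0.8 = 259.9 kPa
q_ult = 529.42 + 259.9 = 789.32 kPa.

q_ult ≈ 790 kPa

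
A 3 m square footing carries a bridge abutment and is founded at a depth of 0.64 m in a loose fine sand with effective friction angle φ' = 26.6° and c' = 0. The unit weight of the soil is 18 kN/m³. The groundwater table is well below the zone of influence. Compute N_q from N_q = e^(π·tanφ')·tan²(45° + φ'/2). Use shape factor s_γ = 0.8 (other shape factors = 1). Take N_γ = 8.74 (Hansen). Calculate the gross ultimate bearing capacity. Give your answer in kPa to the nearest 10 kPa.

q_ult ≈ 330 kPa

tan26.6° = 0.5008, so N_q = e^(π×0.5008)·tan²(58.3°) = 4.822 × 2.622 = 12.64.
Effective surcharge at the founding depth q = γ·D_f = 18 × 0.64 = 11.52 kPa.
q_ult = q·N_q + 0.5·γ·B·N_γ·s_γ
     = 11.52 × 12.641 + 0.5 × 18 × 3 × 8.74 × 0.8
     = 145.63 + 188.78 = 334.41 kPa.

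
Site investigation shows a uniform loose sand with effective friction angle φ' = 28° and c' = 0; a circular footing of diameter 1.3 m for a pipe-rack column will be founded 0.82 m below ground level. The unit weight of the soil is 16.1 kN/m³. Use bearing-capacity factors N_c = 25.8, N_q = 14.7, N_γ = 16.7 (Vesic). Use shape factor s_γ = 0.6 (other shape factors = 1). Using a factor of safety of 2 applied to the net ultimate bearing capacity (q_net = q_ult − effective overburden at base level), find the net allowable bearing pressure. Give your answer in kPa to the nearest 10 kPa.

Overburden at base level: q = 16.1 × 0.82 = 13.202 kPa.
Surcharge term q·N_q = 13.202 × 14.7 = 194.07 kPa; self-weight term 0.5·γ·B·N_γ·s_γ = 0.5 × 16.1 × 1.3 × 16.7 × 0.6 = 104.86 kPa.
q_ult = 194.07 + 104.86 = 298.93 kPa.
Net ultimate: q_net = 298.93 − 13.202 = 285.73 kPa.
q_all(net) = 285.73 / 2 = 142.86 kPa.

q_all(net) ≈ 140 kPa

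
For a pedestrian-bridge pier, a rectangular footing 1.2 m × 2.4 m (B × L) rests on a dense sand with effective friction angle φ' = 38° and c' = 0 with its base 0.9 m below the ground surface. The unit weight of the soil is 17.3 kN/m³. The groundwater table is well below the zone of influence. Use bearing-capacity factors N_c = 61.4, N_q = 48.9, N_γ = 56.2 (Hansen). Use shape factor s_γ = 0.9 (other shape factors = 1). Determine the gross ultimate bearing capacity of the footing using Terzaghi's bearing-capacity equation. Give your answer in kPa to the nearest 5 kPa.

q_ult ≈ 1285 kPa

Effective surcharge at the founding depth q = γ·D_f = 17.3 × 0.9 = 15.57 kPa.
q_ult = q·N_q + 0.5·γ·B·N_γ·s_γ
     = 15.57 × 48.9 + 0.5 × 17.3 × 1.2 × 56.2 × 0.9
     = 761.37 + 525.02 = 1286.4 kPa.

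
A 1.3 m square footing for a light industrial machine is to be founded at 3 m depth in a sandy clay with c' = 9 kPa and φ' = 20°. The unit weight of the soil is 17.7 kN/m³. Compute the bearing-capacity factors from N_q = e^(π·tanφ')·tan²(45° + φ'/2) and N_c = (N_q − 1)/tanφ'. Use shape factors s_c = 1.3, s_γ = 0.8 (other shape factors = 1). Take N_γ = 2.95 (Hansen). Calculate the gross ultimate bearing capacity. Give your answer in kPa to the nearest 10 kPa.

q_ult ≈ 540 kPa

tan20° = 0.364, so N_q = e^(π×0.364)·tan²(55°) = 3.138 × 2.04 = 6.4.
N_c = (6.4 − 1)/tan20° = 14.83.
Overburden at base level: q = 17.7 × 3 = 53.1 kPa.
Cohesion term c·N_c·s_c = 9 × 14.835 × 1.3 = 173.57 kPa; surcharge term q·N_q = 53.1 × 6.3994 = 339.81 kPa; self-weight term 0.5·γ·B·N_γ·s_γ = 0.5 × 17.7 × 1.3 × 2.95 × 0.8 = 27.152 kPa.
q_ult = 173.57 + 339.81 + 27.152 = 540.53 kPa.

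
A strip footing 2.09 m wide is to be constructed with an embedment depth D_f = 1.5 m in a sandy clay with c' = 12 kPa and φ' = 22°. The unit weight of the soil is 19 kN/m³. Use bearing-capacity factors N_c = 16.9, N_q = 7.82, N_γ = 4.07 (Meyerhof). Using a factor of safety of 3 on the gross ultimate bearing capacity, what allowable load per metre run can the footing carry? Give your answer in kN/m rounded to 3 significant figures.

q = γ·D_f = 19 × 1.5 = 28.5 kPa.
c·N_c = 12 × 16.9 = 202.8 kPa
q·N_q = 28.5 × 7.82 = 222.87 kPa
0.5·γ·B·N_γ = 0.5 × 19 × 2.09 × 4.07 = 80.81 kPa
q_ult = 202.8 + 222.87 + 80.81 = 506.48 kPa.
Gross allowable pressure q_all = 506.48 / 3 = 168.83 kPa.
Allowable wall load = q_all × B = 168.83 × 2.09 = 352.85 kN per metre run.

≈ 353 kN/m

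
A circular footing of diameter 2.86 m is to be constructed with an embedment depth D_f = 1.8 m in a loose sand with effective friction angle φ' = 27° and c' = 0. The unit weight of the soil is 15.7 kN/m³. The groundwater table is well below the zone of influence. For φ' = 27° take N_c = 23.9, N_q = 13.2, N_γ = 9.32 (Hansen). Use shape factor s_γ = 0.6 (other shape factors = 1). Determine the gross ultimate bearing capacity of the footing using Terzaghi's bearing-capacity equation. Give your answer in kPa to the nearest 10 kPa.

Effective surcharge at the founding depth q = γ·D_f = 15.7 × 1.8 = 28.26 kPa.
q_ult = q·N_q + 0.5·γ·B·N_γ·s_γ
     = 28.26 × 13.2 + 0.5 × 15.7 × 2.86 × 9.32 × 0.6
     = 373.03 + 125.55 = 498.58 kPa.

q_ult ≈ 500 kPa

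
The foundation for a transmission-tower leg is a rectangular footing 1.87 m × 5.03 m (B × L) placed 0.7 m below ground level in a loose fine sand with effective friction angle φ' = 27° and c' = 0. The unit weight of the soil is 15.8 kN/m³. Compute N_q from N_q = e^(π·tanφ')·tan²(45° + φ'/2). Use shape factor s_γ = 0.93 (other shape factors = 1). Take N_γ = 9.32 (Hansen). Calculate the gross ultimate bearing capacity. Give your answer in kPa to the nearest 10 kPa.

tan27° = 0.5095, so N_q = e^(π×0.5095)·tan²(58.5°) = 4.957 × 2.663 = 13.2.
Overburden at base level: q = 15.8 × 0.7 = 11.06 kPa.
Surcharge term q·N_q = 11.06 × 13.199 = 145.98 kPa; self-weight term 0.5·γ·B·N_γ·s_γ = 0.5 × 15.8 × 1.87 × 9.32 × 0.93 = 128.05 kPa.
q_ult = 145.98 + 128.05 = 274.03 kPa.

q_ult ≈ 270 kPa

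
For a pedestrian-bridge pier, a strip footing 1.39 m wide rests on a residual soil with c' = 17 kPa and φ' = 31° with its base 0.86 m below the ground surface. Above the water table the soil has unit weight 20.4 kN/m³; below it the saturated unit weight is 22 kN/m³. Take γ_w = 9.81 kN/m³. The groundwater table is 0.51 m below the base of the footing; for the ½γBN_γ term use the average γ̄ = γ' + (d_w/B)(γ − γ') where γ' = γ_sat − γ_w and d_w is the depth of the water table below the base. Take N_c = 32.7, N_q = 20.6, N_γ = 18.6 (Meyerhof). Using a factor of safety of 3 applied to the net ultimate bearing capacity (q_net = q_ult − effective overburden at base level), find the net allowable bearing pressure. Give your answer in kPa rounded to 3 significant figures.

q_all(net) ≈ 365 kPa

Effective surcharge at the founding depth q = γ·D_f = 20.4 × 0.86 = 17.544 kPa.
With d_w = 0.51 m < B, γ̄ = 12.19 + (0.51/1.39) × (20.4 − 12.19) = 15.202 kN/m³.
q_ult = c·N_c + q·N_q + 0.5·γ·B·N_γ
     = 17 × 32.7 + 17.544 × 20.6 + 0.5 × 15.202 × 1.39 × 18.6
     = 555.9 + 361.41 + 196.52 = 1113.8 kPa.
Net ultimate: q_net = 1113.8 − 17.544 = 1096.3 kPa.
q_all(net) = 1096.3 / 3 = 365.43 kPa.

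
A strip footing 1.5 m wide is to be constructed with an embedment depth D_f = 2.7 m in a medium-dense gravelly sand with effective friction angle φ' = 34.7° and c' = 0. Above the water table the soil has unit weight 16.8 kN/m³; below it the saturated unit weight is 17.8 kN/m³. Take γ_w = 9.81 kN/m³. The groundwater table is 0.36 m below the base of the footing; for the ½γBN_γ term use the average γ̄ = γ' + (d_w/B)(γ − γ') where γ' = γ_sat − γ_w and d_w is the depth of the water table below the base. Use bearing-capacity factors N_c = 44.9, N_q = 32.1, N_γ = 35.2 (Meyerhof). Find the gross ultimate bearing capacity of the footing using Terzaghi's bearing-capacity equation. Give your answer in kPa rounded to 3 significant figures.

q_ult ≈ 1720 kPa

q = γ·D_f = 16.8 × 2.7 = 45.36 kPa.
γ' = 7.99 kN/m³; averaging over the depth B below the base, γ̄ = γ' + (d_w/B)(γ − γ') = 10.104 kN/m³.
q·N_q = 45.36 × 32.1 = 1456.1 kPa
0.5·γ·B·N_γ = 0.5 × 10.104 × 1.5 × 35.2 = 266.76 kPa
q_ult = 1456.1 + 266.76 = 1722.8 kPa.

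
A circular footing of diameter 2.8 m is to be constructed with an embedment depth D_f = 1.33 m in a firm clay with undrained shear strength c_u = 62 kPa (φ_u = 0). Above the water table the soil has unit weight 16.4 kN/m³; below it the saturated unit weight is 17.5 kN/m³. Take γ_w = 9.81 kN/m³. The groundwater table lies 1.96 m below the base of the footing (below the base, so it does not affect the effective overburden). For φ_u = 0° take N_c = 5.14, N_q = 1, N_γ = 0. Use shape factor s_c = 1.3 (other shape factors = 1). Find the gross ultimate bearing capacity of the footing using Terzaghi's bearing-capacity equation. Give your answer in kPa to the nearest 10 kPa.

Effective surcharge at the founding depth q = γ·D_f = 16.4 × 1.33 = 21.812 kPa.
q_ult = c·N_c·s_c + q·N_q
     = 62 × 5.14 × 1.3 + 21.812 × 1
     = 414.28 + 21.812 = 436.1 kPa.

q_ult ≈ 440 kPa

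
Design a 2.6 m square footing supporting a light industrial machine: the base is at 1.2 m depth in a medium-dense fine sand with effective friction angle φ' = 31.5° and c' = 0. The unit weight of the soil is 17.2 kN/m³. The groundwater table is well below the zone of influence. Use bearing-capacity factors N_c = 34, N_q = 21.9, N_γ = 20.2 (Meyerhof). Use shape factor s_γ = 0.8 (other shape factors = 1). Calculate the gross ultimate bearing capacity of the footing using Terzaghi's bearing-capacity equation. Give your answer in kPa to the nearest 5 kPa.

q_ult ≈ 815 kPa

q = γ·D_f = 17.2 × 1.2 = 20.64 kPa.
q·N_q = 20.64 × 21.9 = 452.02 kPa
0.5·γ·B·N_γ·s_γ = 0.5 × 17.2 × 2.6 × 20.2 × 0.8 = 361.34 kPa
q_ult = 452.02 + 361.34 = 813.35 kPa.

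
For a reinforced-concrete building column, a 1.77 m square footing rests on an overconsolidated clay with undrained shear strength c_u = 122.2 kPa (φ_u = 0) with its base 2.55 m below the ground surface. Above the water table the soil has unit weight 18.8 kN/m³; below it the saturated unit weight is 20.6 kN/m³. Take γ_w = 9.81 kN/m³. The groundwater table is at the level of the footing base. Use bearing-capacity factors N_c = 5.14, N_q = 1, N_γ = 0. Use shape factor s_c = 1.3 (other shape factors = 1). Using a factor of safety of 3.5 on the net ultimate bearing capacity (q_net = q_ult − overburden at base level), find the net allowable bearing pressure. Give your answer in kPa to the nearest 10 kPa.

q = γ·D_f = 18.8 × 2.55 = 47.94 kPa.
c·N_c·s_c = 122.2 × 5.14 × 1.3 = 816.54 kPa
q·N_q = 47.94 × 1 = 47.94 kPa
q_ult = 816.54 + 47.94 = 864.48 kPa.
q_net = 864.48 − 47.94 = 816.54 kPa.
q_all(net) = 816.54 / 3.5 = 233.3 kPa.

q_all(net) ≈ 230 kPa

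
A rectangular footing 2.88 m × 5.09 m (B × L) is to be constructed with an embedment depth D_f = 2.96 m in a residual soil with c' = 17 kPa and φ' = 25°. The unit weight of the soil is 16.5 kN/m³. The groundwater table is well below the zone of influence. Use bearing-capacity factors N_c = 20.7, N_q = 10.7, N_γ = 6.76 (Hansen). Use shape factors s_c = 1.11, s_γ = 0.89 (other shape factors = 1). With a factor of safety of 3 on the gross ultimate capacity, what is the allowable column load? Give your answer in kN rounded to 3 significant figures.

q = γ·D_f = 16.5 × 2.96 = 48.84 kPa.
c·N_c·s_c = 17 × 20.7 × 1.11 = 390.61 kPa
q·N_q = 48.84 × 10.7 = 522.59 kPa
0.5·γ·B·N_γ·s_γ = 0.5 × 16.5 × 2.88 × 6.76 × 0.89 = 142.95 kPa
q_ult = 390.61 + 522.59 + 142.95 = 1056.1 kPa.
Gross allowable pressure q_all = 1056.1 / 3 = 352.05 kPa.
Footing area = 14.6592 m², so allowable column load = 352.05 × 14.6592 = 5160.8 kN.

P_all ≈ 5160 kN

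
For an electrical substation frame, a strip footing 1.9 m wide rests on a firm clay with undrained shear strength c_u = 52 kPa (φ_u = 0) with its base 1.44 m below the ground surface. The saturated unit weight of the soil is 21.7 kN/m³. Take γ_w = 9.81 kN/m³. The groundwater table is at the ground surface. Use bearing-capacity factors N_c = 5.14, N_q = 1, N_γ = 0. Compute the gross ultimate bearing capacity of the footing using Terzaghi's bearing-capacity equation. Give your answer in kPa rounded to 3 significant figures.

q_ult ≈ 284 kPa

With the water table at the surface the whole profile is submerged: γ' = 21.7 − 9.81 = 11.89 kN/m³, so q = γ'·D_f = 17.122 kPa.
q_ult = c·N_c + q·N_q
     = 52 × 5.14 + 17.122 × 1
     = 267.28 + 17.122 = 284.4 kPa.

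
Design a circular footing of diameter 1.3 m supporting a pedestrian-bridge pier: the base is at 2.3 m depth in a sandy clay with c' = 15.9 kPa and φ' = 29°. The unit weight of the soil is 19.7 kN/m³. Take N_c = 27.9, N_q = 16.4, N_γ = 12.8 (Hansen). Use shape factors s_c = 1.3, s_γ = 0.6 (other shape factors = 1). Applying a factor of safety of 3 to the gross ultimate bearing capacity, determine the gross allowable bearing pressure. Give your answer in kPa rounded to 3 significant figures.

q_all ≈ 473 kPa

Overburden at base level: q = 19.7 × 2.3 = 45.31 kPa.
Cohesion term c·N_c·s_c = 15.9 × 27.9 × 1.3 = 576.69 kPa; surcharge term q·N_q = 45.31 × 16.4 = 743.08 kPa; self-weight term 0.5·γ·B·N_γ·s_γ = 0.5 × 19.7 × 1.3 × 12.8 × 0.6 = 98.342 kPa.
q_ult = 576.69 + 743.08 + 98.342 = 1418.1 kPa.
q_all = q_ult / FS = 1418.1 / 3 = 472.71 kPa.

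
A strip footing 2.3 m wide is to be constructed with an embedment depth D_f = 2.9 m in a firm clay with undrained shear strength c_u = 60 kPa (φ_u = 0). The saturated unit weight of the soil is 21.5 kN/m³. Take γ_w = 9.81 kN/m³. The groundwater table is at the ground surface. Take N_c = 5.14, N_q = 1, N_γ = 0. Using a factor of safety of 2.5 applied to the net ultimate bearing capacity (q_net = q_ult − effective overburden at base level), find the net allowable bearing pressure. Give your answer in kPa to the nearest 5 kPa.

q_all(net) ≈ 125 kPa

γ' = 21.5 − 9.81 = 11.69 kN/m³ (submerged throughout). q = 11.69 × 2.9 = 33.901 kPa.
c·N_c = 60 × 5.14 = 308.4 kPa
q·N_q = 33.901 × 1 = 33.901 kPa
q_ult = 308.4 + 33.901 = 342.3 kPa.
Net ultimate: q_net = 342.3 − 33.901 = 308.4 kPa.
q_all(net) = 308.4 / 2.5 = 123.36 kPa.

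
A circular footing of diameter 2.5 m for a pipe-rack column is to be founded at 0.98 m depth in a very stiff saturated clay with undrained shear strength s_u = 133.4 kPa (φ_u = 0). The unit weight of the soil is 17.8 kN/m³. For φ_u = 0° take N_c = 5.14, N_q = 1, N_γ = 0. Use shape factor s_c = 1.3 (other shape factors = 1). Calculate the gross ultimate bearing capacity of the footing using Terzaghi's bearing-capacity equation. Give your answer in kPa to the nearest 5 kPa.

q_ult ≈ 910 kPa

Overburden at base level: q = 17.8 × 0.98 = 17.444 kPa.
Cohesion term c·N_c·s_c = 133.4 × 5.14 × 1.3 = 891.38 kPa; surcharge term q·N_q = 17.444 × 1 = 17.444 kPa.
q_ult = 891.38 + 17.444 = 908.82 kPa.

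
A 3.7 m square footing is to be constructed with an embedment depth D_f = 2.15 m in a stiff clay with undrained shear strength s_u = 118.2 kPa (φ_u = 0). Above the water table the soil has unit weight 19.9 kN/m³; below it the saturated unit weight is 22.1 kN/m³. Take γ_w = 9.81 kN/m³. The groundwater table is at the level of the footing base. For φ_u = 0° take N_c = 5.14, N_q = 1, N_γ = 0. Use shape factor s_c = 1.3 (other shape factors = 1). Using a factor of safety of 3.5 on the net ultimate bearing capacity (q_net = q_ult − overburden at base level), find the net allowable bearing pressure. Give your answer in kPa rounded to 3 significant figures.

q_all(net) ≈ 226 kPa

Effective surcharge at the founding depth q = γ·D_f = 19.9 × 2.15 = 42.785 kPa.
q_ult = c·N_c·s_c + q·N_q
     = 118.2 × 5.14 × 1.3 + 42.785 × 1
     = 789.81 + 42.785 = 832.6 kPa.
q_net = 832.6 − 42.785 = 789.81 kPa.
q_all(net) = 789.81 / 3.5 = 225.66 kPa.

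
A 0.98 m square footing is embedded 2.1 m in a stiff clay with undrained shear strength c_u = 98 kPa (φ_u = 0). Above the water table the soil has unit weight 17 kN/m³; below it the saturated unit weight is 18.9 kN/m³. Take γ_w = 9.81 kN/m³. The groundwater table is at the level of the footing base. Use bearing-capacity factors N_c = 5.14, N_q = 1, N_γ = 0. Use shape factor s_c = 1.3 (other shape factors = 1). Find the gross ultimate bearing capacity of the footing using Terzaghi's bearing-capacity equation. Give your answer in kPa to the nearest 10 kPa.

q_ult ≈ 690 kPa

q = γ·D_f = 17 × 2.1 = 35.7 kPa.
c·N_c·s_c = 98 × 5.14 × 1.3 = 654.84 kPa
q·N_q = 35.7 × 1 = 35.7 kPa
q_ult = 654.84 + 35.7 = 690.54 kPa.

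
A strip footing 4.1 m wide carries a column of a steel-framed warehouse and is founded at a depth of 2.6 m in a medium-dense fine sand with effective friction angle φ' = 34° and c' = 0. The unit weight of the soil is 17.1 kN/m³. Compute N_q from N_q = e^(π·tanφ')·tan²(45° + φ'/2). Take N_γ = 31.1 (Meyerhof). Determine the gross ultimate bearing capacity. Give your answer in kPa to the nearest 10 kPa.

q_ult ≈ 2400 kPa

tan34° = 0.6745, so N_q = e^(π×0.6745)·tan²(62°) = 8.323 × 3.537 = 29.44.
Overburden at base level: q = 17.1 × 2.6 = 44.46 kPa.
Surcharge term q·N_q = 44.46 × 29.44 = 1308.9 kPa; self-weight term 0.5·γ·B·N_γ = 0.5 × 17.1 × 4.1 × 31.1 = 1090.2 kPa.
q_ult = 1308.9 + 1090.2 = 2399.1 kPa.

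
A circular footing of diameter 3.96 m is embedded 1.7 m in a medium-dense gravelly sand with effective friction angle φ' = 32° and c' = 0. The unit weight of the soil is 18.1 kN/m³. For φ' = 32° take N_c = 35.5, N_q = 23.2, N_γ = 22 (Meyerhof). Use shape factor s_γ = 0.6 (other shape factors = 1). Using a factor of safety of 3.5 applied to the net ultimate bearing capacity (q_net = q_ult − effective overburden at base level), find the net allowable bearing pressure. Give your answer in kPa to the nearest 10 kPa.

q_all(net) ≈ 330 kPa

q = γ·D_f = 18.1 × 1.7 = 30.77 kPa.
q·N_q = 30.77 × 23.2 = 713.86 kPa
0.5·γ·B·N_γ·s_γ = 0.5 × 18.1 × 3.96 × 22 × 0.6 = 473.06 kPa
q_ult = 713.86 + 473.06 = 1186.9 kPa.
Net ultimate: q_net = 1186.9 − 30.77 = 1156.2 kPa.
q_all(net) = 1156.2 / 3.5 = 330.33 kPa.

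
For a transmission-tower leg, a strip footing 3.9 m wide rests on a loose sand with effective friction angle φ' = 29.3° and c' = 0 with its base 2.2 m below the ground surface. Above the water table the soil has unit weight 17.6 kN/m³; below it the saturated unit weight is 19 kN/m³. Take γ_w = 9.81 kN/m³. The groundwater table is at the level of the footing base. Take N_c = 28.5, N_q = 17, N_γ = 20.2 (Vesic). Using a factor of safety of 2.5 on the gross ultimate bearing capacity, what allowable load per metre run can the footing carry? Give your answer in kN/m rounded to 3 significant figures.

Effective surcharge at the founding depth q = γ·D_f = 17.6 × 2.2 = 38.72 kPa.
The water table coincides with the base, so in the self-weight term γ → γ' = 9.19 kN/m³.
q_ult = q·N_q + 0.5·γ·B·N_γ
     = 38.72 × 17 + 0.5 × 9.19 × 3.9 × 20.2
     = 658.24 + 361.99 = 1020.2 kPa.
Gross allowable pressure q_all = 1020.2 / 2.5 = 408.09 kPa.
Allowable wall load = q_all × B = 408.09 × 3.9 = 1591.6 kN per metre run.

≈ 1590 kN/m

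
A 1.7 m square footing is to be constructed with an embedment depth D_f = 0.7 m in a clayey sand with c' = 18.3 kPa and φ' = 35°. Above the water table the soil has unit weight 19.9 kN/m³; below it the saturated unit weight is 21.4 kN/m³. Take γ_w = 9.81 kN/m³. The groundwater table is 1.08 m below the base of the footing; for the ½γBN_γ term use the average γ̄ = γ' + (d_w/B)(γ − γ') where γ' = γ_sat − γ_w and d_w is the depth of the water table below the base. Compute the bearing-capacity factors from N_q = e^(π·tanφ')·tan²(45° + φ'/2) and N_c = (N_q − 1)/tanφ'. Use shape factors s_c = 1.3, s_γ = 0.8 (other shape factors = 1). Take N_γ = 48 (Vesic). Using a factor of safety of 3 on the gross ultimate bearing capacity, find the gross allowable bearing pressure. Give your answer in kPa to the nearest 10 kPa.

N_q = e^(π·tan35°)·tan²(62.5°) = 33.3; N_c = (N_q − 1)/tanφ' = 46.12.
q = γ·D_f = 19.9 × 0.7 = 13.93 kPa.
γ' = 11.59 kN/m³; averaging over the depth B below the base, γ̄ = γ' + (d_w/B)(γ − γ') = 16.869 kN/m³.
c·N_c·s_c = 18.3 × 46.124 × 1.3 = 1097.3 kPa
q·N_q = 13.93 × 33.296 = 463.81 kPa
0.5·γ·B·N_γ·s_γ = 0.5 × 16.869 × 1.7 × 48 × 0.8 = 550.61 kPa
q_ult = 1097.3 + 463.81 + 550.61 = 2111.7 kPa.
q_all = 2111.7 / 3 = 703.9 kPa.

q_all ≈ 700 kPa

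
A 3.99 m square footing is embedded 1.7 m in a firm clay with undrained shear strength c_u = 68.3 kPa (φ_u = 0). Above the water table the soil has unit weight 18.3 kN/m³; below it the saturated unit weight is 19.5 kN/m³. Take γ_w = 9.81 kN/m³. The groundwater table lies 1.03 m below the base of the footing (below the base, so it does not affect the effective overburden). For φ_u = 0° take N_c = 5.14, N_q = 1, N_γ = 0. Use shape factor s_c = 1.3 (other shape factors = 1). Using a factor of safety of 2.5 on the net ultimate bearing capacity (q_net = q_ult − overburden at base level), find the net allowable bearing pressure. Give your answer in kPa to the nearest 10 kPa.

q_all(net) ≈ 180 kPa

Effective surcharge at the founding depth q = γ·D_f = 18.3 × 1.7 = 31.11 kPa.
q_ult = c·N_c·s_c + q·N_q
     = 68.3 × 5.14 × 1.3 + 31.11 × 1
     = 456.38 + 31.11 = 487.49 kPa.
q_net = 487.49 − 31.11 = 456.38 kPa.
q_all(net) = 456.38 / 2.5 = 182.55 kPa.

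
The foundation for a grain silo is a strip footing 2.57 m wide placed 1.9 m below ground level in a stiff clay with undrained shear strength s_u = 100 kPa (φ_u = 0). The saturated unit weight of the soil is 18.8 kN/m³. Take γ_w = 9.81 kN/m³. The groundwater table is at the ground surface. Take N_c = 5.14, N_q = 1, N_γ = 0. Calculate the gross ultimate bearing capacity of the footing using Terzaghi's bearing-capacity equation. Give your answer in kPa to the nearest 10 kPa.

q_ult ≈ 530 kPa

γ' = 18.8 − 9.81 = 8.99 kN/m³ (submerged throughout). q = 8.99 × 1.9 = 17.081 kPa.
c·N_c = 100 × 5.14 = 514 kPa
q·N_q = 17.081 × 1 = 17.081 kPa
q_ult = 514 + 17.081 = 531.08 kPa.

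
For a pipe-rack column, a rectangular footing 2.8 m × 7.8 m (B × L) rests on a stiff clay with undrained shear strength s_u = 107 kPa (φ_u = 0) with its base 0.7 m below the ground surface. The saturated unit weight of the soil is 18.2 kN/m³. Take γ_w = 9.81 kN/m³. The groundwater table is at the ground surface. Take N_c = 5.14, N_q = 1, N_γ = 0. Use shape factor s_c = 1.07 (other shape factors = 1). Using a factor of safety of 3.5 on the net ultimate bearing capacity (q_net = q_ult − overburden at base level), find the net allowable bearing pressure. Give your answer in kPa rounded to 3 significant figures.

Water table at ground surface, so effective unit weight γ' = 18.2 − 9.81 = 8.39 kN/m³ is used throughout; overburden q = 8.39 × 0.7 = 5.873 kPa.
Cohesion term c·N_c·s_c = 107 × 5.14 × 1.07 = 588.48 kPa; surcharge term q·N_q = 5.873 × 1 = 5.873 kPa.
q_ult = 588.48 + 5.873 = 594.35 kPa.
q_net = 594.35 − 5.873 = 588.48 kPa.
q_all(net) = 588.48 / 3.5 = 168.14 kPa.

q_all(net) ≈ 168 kPa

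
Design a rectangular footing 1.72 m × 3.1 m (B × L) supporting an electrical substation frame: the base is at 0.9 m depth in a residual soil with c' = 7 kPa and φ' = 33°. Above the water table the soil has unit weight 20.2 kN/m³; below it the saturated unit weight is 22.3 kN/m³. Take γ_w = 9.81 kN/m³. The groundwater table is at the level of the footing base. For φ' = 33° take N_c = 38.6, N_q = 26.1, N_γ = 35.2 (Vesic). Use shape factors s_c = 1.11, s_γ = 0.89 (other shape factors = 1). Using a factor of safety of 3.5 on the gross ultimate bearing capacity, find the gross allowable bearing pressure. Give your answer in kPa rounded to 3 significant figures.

q_all ≈ 317 kPa

Effective surcharge at the founding depth q = γ·D_f = 20.2 × 0.9 = 18.18 kPa.
The water table coincides with the base, so in the self-weight term γ → γ' = 12.49 kN/m³.
q_ult = c·N_c·s_c + q·N_q + 0.5·γ·B·N_γ·s_γ
     = 7 × 38.6 × 1.11 + 18.18 × 26.1 + 0.5 × 12.49 × 1.72 × 35.2 × 0.89
     = 299.92 + 474.5 + 336.51 = 1110.9 kPa.
q_all = 1110.9 / 3.5 = 317.41 kPa.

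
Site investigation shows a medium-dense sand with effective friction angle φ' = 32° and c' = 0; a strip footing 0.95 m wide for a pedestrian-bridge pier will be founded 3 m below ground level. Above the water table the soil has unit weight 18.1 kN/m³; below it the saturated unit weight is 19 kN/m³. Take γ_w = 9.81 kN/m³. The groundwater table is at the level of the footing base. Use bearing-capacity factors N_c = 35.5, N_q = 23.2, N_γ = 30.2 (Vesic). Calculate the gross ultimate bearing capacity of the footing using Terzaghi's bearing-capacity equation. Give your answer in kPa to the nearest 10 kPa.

q = γ·D_f = 18.1 × 3 = 54.3 kPa.
For the ½γBN_γ term take γ' = 19 − 9.81 = 9.19 kN/m³ (soil below base is submerged).
q·N_q = 54.3 × 23.2 = 1259.8 kPa
0.5·γ·B·N_γ = 0.5 × 9.19 × 0.95 × 30.2 = 131.83 kPa
q_ult = 1259.8 + 131.83 = 1391.6 kPa.

q_ult ≈ 1390 kPa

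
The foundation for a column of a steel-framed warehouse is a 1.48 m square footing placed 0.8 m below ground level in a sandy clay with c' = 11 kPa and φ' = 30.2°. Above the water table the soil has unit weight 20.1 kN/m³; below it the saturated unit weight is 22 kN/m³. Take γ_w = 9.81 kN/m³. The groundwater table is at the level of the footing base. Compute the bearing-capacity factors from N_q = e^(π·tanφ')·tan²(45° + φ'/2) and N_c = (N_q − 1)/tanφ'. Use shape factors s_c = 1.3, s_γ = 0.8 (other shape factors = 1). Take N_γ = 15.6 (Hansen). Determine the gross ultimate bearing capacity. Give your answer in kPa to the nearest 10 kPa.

tan30.2° = 0.582, so N_q = e^(π×0.582)·tan²(60.1°) = 6.224 × 3.024 = 18.82.
N_c = (18.82 − 1)/tan30.2° = 30.62.
q = γ·D_f = 20.1 × 0.8 = 16.08 kPa.
For the ½γBN_γ term take γ' = 22 − 9.81 = 12.19 kN/m³ (soil below base is submerged).
c·N_c·s_c = 11 × 30.625 × 1.3 = 437.93 kPa
q·N_q = 16.08 × 18.824 = 302.69 kPa
0.5·γ·B·N_γ·s_γ = 0.5 × 12.19 × 1.48 × 15.6 × 0.8 = 112.58 kPa
q_ult = 437.93 + 302.69 + 112.58 = 853.2 kPa.

q_ult ≈ 850 kPa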